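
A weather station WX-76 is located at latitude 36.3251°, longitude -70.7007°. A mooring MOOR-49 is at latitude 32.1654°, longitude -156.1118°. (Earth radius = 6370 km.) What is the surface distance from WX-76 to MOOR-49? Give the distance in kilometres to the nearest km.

Δφ = -4.1597°,  Δλ = -85.4111°
a = sin²(Δφ/2) + cos φ₁ cos φ₂ sin²(Δλ/2) = 0.315040
c = 2·arcsin(√a) = 1.191873 rad = 68.2893°
d = R·c = 6370 × 1.191873 = 7592.2 km

7592 km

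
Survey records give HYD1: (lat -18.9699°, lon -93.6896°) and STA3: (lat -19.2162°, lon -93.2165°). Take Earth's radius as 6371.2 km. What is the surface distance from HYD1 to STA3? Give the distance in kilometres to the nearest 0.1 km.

56.8 km

Δφ = -0.2463°,  Δλ = 0.4731°
a = sin²(Δφ/2) + cos φ₁ cos φ₂ sin²(Δλ/2) = 0.000020
c = 2·arcsin(√a) = 0.008909 rad = 0.5104°
d = R·c = 6371.2 × 0.008909 = 56.8 km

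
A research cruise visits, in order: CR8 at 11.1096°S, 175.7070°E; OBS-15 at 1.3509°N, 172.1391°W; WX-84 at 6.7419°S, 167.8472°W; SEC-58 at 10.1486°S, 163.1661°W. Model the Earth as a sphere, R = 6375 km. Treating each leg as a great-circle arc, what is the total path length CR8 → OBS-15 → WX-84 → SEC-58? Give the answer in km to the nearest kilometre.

3590 km

CR8→OBS-15: c = 0.302963 rad, d = 1931.39 km
OBS-15→WX-84: c = 0.159812 rad, d = 1018.80 km
WX-84→SEC-58: c = 0.100320 rad, d = 639.54 km
Total = 1931.39 + 1018.80 + 639.54 = 3589.73 km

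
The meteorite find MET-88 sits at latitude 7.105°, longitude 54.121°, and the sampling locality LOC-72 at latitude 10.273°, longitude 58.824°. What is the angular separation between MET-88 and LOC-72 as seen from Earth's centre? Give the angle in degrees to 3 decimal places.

Δφ = 3.1680°,  Δλ = 4.7030°
a = sin²(Δφ/2) + cos φ₁ cos φ₂ sin²(Δλ/2) = 0.002408
c = 2·arcsin(√a) = 0.098179 rad = 5.6253°

5.625°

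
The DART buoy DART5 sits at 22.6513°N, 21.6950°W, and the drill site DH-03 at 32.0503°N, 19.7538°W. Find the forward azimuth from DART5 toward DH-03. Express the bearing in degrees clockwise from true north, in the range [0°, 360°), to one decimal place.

Δλ = 1.9412°
y = sin Δλ · cos φ₂ = 0.028711
x = cos φ₁ sin φ₂ − sin φ₁ cos φ₂ cos Δλ = 0.163496
θ = atan2(y, x) = 9.9599° → 9.9599° (mod 360°)

10.0°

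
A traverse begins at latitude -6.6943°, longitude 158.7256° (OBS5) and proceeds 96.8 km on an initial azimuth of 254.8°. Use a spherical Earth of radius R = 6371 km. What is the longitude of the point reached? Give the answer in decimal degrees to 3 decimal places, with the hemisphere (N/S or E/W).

157.879°E

δ = d/R = 96.8/6371 = 0.015194 rad
φ₂ = arcsin(sin φ₁ cos δ + cos φ₁ sin δ cos θ)
   = arcsin(-0.11657·0.99988 + 0.99318·0.01519·-0.26219) = -6.92182°
λ₂ = λ₁ + atan2(sin θ sin δ cos φ₁, cos δ − sin φ₁ sin φ₂) = 157.87935°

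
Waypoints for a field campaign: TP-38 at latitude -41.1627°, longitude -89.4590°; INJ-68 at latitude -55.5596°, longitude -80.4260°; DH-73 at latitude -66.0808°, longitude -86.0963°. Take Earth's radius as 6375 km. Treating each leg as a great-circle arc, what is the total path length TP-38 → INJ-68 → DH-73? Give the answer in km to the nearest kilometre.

2941 km

TP-38→INJ-68: c = 0.271699 rad, d = 1732.08 km
INJ-68→DH-73: c = 0.189676 rad, d = 1209.18 km
Total = 1732.08 + 1209.18 = 2941.27 km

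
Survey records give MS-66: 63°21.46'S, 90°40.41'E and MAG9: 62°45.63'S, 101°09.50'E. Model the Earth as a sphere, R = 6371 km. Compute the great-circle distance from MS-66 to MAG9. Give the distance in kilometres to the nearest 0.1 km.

531.8 km

MS-66: φ = -63.35767°, λ = +90.67350°
MAG9: φ = -62.76050°, λ = +101.15833°
Δφ = 0.5972°,  Δλ = 10.4848°
a = sin²(Δφ/2) + cos φ₁ cos φ₂ sin²(Δλ/2) = 0.001741
c = 2·arcsin(√a) = 0.083466 rad = 4.7823°
d = R·c = 6371 × 0.083466 = 531.8 km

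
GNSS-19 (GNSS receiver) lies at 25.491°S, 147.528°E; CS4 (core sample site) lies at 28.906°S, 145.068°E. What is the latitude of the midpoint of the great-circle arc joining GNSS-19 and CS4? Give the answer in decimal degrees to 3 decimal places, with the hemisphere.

Bx = cos φ₂ cos Δλ = 0.874607,  By = cos φ₂ sin Δλ = -0.037574
φₘ = atan2(sin φ₁ + sin φ₂, √((cos φ₁ + Bx)² + By²)) = -27.20387°
λₘ = λ₁ + atan2(By, cos φ₁ + Bx) = 146.31685°

27.204°S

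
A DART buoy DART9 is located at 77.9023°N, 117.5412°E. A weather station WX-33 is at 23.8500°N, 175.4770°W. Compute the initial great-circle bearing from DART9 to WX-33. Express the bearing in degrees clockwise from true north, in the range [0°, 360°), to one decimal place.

107.5°

Δλ = 66.9818°
y = sin Δλ · cos φ₂ = 0.841787
x = cos φ₁ sin φ₂ − sin φ₁ cos φ₂ cos Δλ = -0.264948
θ = atan2(y, x) = 107.4711° → 107.4711° (mod 360°)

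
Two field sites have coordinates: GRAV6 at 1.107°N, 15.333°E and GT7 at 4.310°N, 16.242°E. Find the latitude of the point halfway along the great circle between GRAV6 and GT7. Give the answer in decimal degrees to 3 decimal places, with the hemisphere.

Bx = cos φ₂ cos Δλ = 0.997047,  By = cos φ₂ sin Δλ = 0.015820
φₘ = atan2(sin φ₁ + sin φ₂, √((cos φ₁ + Bx)² + By²)) = 2.70859°
λₘ = λ₁ + atan2(By, cos φ₁ + Bx) = 15.78690°

2.709°N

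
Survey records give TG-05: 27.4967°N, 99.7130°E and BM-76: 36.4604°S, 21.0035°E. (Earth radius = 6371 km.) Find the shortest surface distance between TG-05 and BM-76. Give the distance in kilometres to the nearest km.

Δφ = -63.9571°,  Δλ = -78.7095°
a = sin²(Δφ/2) + cos φ₁ cos φ₂ sin²(Δλ/2) = 0.567348
c = 2·arcsin(√a) = 1.705904 rad = 97.7411°
d = R·c = 6371 × 1.705904 = 10868.3 km

10868 km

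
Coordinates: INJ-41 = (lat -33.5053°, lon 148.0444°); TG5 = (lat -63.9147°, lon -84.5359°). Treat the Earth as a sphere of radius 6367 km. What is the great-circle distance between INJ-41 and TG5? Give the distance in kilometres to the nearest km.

8241 km

Δφ = -30.4094°,  Δλ = 127.4197°
a = sin²(Δφ/2) + cos φ₁ cos φ₂ sin²(Δλ/2) = 0.363502
c = 2·arcsin(√a) = 1.294291 rad = 74.1574°
d = R·c = 6367 × 1.294291 = 8240.8 km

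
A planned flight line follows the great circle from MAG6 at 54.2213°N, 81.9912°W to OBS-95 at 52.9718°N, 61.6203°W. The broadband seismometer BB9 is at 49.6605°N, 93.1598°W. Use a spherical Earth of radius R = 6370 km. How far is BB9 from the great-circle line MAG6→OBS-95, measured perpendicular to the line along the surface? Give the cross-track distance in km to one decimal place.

409.8 km

δ₁₃ = central angle MAG6→BB9 = 0.143887 rad  (haversine)
θ₁₃ = bearing MAG6→BB9 = 240.975°,  θ₁₂ = bearing MAG6→OBS-95 = 87.610°
dₓₜ = R·arcsin(sin δ₁₃ · sin(θ₁₃ − θ₁₂)) = 6370·arcsin(0.14339·sin(153.365°)) = 409.761 km
|dₓₜ| = 409.761 km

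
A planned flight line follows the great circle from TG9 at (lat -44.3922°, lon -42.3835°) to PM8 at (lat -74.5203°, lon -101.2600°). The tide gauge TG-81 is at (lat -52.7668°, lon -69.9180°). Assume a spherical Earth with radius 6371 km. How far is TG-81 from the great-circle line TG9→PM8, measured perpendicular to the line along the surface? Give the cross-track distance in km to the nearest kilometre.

1226 km

δ₁₃ = central angle TG9→TG-81 = 0.347094 rad  (haversine)
θ₁₃ = bearing TG9→TG-81 = 235.313°,  θ₁₂ = bearing TG9→PM8 = 201.099°
dₓₜ = R·arcsin(sin δ₁₃ · sin(θ₁₃ − θ₁₂)) = 6371·arcsin(0.34017·sin(34.213°)) = 1226.123 km
|dₓₜ| = 1226.123 km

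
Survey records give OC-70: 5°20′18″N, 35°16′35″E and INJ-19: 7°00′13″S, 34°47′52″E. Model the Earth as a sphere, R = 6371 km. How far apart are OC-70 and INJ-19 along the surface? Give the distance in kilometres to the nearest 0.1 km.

1373.4 km

OC-70: φ = +5.33833°, λ = +35.27639°
INJ-19: φ = -7.00361°, λ = +34.79778°
Δφ = -12.3419°,  Δλ = -0.4786°
a = sin²(Δφ/2) + cos φ₁ cos φ₂ sin²(Δλ/2) = 0.011573
c = 2·arcsin(√a) = 0.215569 rad = 12.3512°
d = R·c = 6371 × 0.215569 = 1373.4 km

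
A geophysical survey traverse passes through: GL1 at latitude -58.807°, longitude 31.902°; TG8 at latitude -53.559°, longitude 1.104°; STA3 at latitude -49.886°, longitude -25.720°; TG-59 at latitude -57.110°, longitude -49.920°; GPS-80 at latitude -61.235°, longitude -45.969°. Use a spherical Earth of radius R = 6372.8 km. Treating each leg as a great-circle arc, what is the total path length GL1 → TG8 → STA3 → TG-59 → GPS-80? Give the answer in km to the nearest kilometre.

6144 km

GL1→TG8: c = 0.309705 rad, d = 1973.69 km
TG8→STA3: c = 0.295130 rad, d = 1880.80 km
STA3→TG-59: c = 0.279060 rad, d = 1778.39 km
TG-59→GPS-80: c = 0.080166 rad, d = 510.88 km
Total = 1973.69 + 1880.80 + 1778.39 + 510.88 = 6143.76 km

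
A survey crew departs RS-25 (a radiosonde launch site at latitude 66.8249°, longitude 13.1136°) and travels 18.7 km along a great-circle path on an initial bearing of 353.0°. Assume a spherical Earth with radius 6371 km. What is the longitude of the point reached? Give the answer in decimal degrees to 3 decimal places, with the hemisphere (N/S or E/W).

13.061°E

δ = d/R = 18.7/6371 = 0.002935 rad
φ₂ = arcsin(sin φ₁ cos δ + cos φ₁ sin δ cos θ)
   = arcsin(0.91931·1.00000 + 0.39354·0.00294·0.99255) = 66.99181°
λ₂ = λ₁ + atan2(sin θ sin δ cos φ₁, cos δ − sin φ₁ sin φ₂) = 13.06116°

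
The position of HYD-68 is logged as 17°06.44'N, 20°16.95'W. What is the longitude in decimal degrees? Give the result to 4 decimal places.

20.2825°W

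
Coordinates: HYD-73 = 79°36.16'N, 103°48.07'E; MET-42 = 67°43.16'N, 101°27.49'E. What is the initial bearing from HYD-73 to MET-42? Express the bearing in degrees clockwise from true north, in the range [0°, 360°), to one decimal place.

HYD-73: φ = +79.60267°, λ = +103.80117°
MET-42: φ = +67.71933°, λ = +101.45817°
Δλ = -2.3430°
y = sin Δλ · cos φ₂ = -0.015500
x = cos φ₁ sin φ₂ − sin φ₁ cos φ₂ cos Δλ = -0.205608
θ = atan2(y, x) = -175.6888° → 184.3112° (mod 360°)

184.3°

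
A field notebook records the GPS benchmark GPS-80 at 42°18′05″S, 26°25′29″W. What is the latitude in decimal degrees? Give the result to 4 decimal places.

42.3014°S

42° + 18′/60 + 5″/3600 = 42 + 0.30000 + 0.00139 = 42.3014°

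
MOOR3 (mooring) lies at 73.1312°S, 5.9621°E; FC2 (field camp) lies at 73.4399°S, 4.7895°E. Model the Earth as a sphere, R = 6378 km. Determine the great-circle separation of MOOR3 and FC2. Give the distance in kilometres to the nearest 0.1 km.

Δφ = -0.3087°,  Δλ = -1.1726°
a = sin²(Δφ/2) + cos φ₁ cos φ₂ sin²(Δλ/2) = 0.000016
c = 2·arcsin(√a) = 0.007979 rad = 0.4572°
d = R·c = 6378 × 0.007979 = 50.9 km

50.9 km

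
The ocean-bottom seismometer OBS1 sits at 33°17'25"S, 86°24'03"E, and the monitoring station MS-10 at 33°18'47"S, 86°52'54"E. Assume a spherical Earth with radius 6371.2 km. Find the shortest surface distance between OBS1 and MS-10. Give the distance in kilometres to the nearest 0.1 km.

44.8 km

OBS1: φ = -33.29028°, λ = +86.40083°
MS-10: φ = -33.31306°, λ = +86.88167°
Δφ = -0.0228°,  Δλ = 0.4808°
a = sin²(Δφ/2) + cos φ₁ cos φ₂ sin²(Δλ/2) = 0.000012
c = 2·arcsin(√a) = 0.007025 rad = 0.4025°
d = R·c = 6371.2 × 0.007025 = 44.8 km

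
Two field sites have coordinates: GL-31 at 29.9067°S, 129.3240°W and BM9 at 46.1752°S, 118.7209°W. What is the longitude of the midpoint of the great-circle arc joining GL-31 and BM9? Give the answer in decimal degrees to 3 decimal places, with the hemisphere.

124.617°W

Bx = cos φ₂ cos Δλ = 0.680632,  By = cos φ₂ sin Δλ = 0.127415
φₘ = atan2(sin φ₁ + sin φ₂, √((cos φ₁ + Bx)² + By²)) = -38.15872°
λₘ = λ₁ + atan2(By, cos φ₁ + Bx) = -124.61702°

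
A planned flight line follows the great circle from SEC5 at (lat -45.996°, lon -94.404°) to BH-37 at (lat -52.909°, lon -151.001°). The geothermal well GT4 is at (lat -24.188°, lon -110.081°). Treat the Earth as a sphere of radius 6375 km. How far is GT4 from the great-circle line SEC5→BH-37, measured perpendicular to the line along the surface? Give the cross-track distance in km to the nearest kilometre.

δ₁₃ = central angle SEC5→GT4 = 0.439746 rad  (haversine)
θ₁₃ = bearing SEC5→GT4 = 324.619°,  θ₁₂ = bearing SEC5→BH-37 = 237.939°
dₓₜ = R·arcsin(sin δ₁₃ · sin(θ₁₃ − θ₁₂)) = 6375·arcsin(0.42571·sin(86.680°)) = 2798.346 km
|dₓₜ| = 2798.346 km

2798 km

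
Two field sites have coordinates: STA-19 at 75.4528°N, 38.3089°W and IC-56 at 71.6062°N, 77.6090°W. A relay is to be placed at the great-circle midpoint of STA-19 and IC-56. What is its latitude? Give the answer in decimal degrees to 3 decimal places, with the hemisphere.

74.429°N

Bx = cos φ₂ cos Δλ = 0.244182,  By = cos φ₂ sin Δλ = -0.199861
φₘ = atan2(sin φ₁ + sin φ₂, √((cos φ₁ + Bx)² + By²)) = 74.42872°
λₘ = λ₁ + atan2(By, cos φ₁ + Bx) = -60.28137°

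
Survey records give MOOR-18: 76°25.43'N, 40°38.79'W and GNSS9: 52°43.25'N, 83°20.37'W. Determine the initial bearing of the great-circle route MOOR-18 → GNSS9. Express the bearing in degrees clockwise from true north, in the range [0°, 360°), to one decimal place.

239.1°

MOOR-18: φ = +76.42383°, λ = -40.64650°
GNSS9: φ = +52.72083°, λ = -83.33950°
Δλ = -42.6930°
y = sin Δλ · cos φ₂ = -0.410706
x = cos φ₁ sin φ₂ − sin φ₁ cos φ₂ cos Δλ = -0.245969
θ = atan2(y, x) = -120.9171° → 239.0829° (mod 360°)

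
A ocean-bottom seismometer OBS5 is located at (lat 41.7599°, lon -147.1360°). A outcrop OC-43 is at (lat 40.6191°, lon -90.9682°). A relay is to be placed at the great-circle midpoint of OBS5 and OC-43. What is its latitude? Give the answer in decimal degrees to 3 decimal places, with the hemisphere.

44.767°N

Bx = cos φ₂ cos Δλ = 0.422613,  By = cos φ₂ sin Δλ = 0.630525
φₘ = atan2(sin φ₁ + sin φ₂, √((cos φ₁ + Bx)² + By²)) = 44.76661°
λₘ = λ₁ + atan2(By, cos φ₁ + Bx) = -118.78575°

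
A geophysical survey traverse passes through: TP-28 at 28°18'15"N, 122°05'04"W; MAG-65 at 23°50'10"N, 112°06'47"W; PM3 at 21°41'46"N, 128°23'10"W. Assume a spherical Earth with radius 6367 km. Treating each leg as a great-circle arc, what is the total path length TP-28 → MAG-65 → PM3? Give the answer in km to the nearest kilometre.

2795 km

TP-28: φ = +28.30417°, λ = -122.08444°
MAG-65: φ = +23.83611°, λ = -112.11306°
PM3: φ = +21.69611°, λ = -128.38611°
TP-28→MAG-65: c = 0.174603 rad, d = 1111.69 km
MAG-65→PM3: c = 0.264387 rad, d = 1683.35 km
Total = 1111.69 + 1683.35 = 2795.04 km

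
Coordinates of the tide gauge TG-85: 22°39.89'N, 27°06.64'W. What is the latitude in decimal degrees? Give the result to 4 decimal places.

22° + 39.89′/60 = 22 + 0.66483 = 22.6648°

22.6648°N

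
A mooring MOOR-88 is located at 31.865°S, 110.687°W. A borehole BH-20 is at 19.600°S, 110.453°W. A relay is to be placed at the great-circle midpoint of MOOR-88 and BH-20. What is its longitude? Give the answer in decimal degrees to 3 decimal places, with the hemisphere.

Bx = cos φ₂ cos Δλ = 0.942050,  By = cos φ₂ sin Δλ = 0.003847
φₘ = atan2(sin φ₁ + sin φ₂, √((cos φ₁ + Bx)² + By²)) = -25.73255°
λₘ = λ₁ + atan2(By, cos φ₁ + Bx) = -110.56394°

110.564°W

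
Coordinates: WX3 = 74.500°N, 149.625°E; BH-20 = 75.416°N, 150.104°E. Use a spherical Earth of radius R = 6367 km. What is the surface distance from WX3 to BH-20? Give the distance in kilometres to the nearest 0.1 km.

102.7 km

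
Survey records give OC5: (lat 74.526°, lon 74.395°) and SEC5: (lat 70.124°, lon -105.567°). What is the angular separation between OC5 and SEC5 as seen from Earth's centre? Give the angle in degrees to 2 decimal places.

35.35°

Δφ = -4.4020°,  Δλ = -179.9620°
a = sin²(Δφ/2) + cos φ₁ cos φ₂ sin²(Δλ/2) = 0.092183
c = 2·arcsin(√a) = 0.616974 rad = 35.3500°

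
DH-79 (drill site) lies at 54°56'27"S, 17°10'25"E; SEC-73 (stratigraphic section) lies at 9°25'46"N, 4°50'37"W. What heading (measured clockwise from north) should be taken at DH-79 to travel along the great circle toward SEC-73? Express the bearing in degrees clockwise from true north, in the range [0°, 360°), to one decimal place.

336.3°

DH-79: φ = -54.94083°, λ = +17.17361°
SEC-73: φ = +9.42944°, λ = -4.84361°
Δλ = -22.0172°
y = sin Δλ · cos φ₂ = -0.369820
x = cos φ₁ sin φ₂ − sin φ₁ cos φ₂ cos Δλ = 0.842718
θ = atan2(y, x) = -23.6939° → 336.3061° (mod 360°)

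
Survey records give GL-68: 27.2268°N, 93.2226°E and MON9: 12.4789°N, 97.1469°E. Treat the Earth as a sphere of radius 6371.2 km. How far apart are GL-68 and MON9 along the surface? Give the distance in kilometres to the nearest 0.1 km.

1690.1 km

Δφ = -14.7479°,  Δλ = 3.9243°
a = sin²(Δφ/2) + cos φ₁ cos φ₂ sin²(Δλ/2) = 0.017490
c = 2·arcsin(√a) = 0.265278 rad = 15.1993°
d = R·c = 6371.2 × 0.265278 = 1690.1 km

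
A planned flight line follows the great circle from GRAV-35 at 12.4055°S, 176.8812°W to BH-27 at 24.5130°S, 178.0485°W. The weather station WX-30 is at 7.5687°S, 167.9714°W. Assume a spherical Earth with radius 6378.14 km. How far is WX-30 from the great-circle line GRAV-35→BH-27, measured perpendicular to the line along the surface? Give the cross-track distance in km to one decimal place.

932.9 km

δ₁₃ = central angle GRAV-35→WX-30 = 0.174827 rad  (haversine)
θ₁₃ = bearing GRAV-35→WX-30 = 61.967°,  θ₁₂ = bearing GRAV-35→BH-27 = 185.049°
dₓₜ = R·arcsin(sin δ₁₃ · sin(θ₁₃ − θ₁₂)) = 6378.14·arcsin(0.17394·sin(-123.083°)) = -932.869 km
|dₓₜ| = 932.869 km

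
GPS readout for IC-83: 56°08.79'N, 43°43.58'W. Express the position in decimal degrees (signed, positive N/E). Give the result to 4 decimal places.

+56.1465°, -43.7263°

lat: 56.1465° N → +56.1465°
lon: 43.7263° W → -43.7263°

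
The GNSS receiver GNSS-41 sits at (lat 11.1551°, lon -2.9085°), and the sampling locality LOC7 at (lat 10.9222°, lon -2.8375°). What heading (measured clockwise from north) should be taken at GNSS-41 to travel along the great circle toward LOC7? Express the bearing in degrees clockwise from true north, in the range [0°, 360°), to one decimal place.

Δλ = 0.0710°
y = sin Δλ · cos φ₂ = 0.001217
x = cos φ₁ sin φ₂ − sin φ₁ cos φ₂ cos Δλ = -0.004065
θ = atan2(y, x) = 163.3354° → 163.3354° (mod 360°)

163.3°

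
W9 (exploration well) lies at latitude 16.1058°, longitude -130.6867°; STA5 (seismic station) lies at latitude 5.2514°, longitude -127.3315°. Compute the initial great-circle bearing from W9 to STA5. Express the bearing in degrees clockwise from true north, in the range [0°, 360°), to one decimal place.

Δλ = 3.3552°
y = sin Δλ · cos φ₂ = 0.058280
x = cos φ₁ sin φ₂ − sin φ₁ cos φ₂ cos Δλ = -0.187840
θ = atan2(y, x) = 162.7627° → 162.7627° (mod 360°)

162.8°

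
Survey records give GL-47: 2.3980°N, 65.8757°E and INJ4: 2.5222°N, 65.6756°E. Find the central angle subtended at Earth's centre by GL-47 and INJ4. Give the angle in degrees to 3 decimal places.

Δφ = 0.1242°,  Δλ = -0.2001°
a = sin²(Δφ/2) + cos φ₁ cos φ₂ sin²(Δλ/2) = 0.000004
c = 2·arcsin(√a) = 0.004108 rad = 0.2354°

0.235°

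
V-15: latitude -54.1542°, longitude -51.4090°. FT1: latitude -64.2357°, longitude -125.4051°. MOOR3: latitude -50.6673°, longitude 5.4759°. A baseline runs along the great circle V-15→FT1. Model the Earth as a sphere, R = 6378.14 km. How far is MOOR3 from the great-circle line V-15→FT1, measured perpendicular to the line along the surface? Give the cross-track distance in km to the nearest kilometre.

3346 km

δ₁₃ = central angle V-15→MOOR3 = 0.592124 rad  (haversine)
θ₁₃ = bearing V-15→MOOR3 = 107.978°,  θ₁₂ = bearing V-15→FT1 = 224.161°
dₓₜ = R·arcsin(sin δ₁₃ · sin(θ₁₃ − θ₁₂)) = 6378.14·arcsin(0.55812·sin(-116.182°)) = -3345.901 km
|dₓₜ| = 3345.901 km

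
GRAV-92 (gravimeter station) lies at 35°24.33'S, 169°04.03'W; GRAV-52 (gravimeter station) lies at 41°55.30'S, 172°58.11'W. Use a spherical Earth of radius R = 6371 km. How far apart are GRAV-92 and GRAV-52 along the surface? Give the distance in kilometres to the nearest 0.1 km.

GRAV-92: φ = -35.40550°, λ = -169.06717°
GRAV-52: φ = -41.92167°, λ = -172.96850°
Δφ = -6.5162°,  Δλ = -3.9013°
a = sin²(Δφ/2) + cos φ₁ cos φ₂ sin²(Δλ/2) = 0.003933
c = 2·arcsin(√a) = 0.125505 rad = 7.1909°
d = R·c = 6371 × 0.125505 = 799.6 km

799.6 km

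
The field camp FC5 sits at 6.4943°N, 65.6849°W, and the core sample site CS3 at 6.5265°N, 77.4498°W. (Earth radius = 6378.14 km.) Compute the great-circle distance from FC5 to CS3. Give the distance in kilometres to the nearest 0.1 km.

1301.2 km

Δφ = 0.0322°,  Δλ = -11.7649°
a = sin²(Δφ/2) + cos φ₁ cos φ₂ sin²(Δλ/2) = 0.010369
c = 2·arcsin(√a) = 0.204008 rad = 11.6888°
d = R·c = 6378.14 × 0.204008 = 1301.2 km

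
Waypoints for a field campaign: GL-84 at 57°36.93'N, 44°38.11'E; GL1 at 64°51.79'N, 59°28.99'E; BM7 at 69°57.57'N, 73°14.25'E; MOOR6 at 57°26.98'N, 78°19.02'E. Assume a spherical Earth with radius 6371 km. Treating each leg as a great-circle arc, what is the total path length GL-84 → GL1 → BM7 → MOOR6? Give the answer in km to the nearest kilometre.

3351 km

GL-84: φ = +57.61550°, λ = +44.63517°
GL1: φ = +64.86317°, λ = +59.48317°
BM7: φ = +69.95950°, λ = +73.23750°
MOOR6: φ = +57.44967°, λ = +78.31700°
GL-84→GL1: c = 0.176790 rad, d = 1126.33 km
GL1→BM7: c = 0.127581 rad, d = 812.82 km
BM7→MOOR6: c = 0.221656 rad, d = 1412.17 km
Total = 1126.33 + 812.82 + 1412.17 = 3351.32 km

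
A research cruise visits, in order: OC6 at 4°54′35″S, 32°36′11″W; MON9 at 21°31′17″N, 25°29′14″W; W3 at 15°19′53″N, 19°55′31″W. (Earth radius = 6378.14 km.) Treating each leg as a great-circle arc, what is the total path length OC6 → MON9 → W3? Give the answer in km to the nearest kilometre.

OC6: φ = -4.90972°, λ = -32.60306°
MON9: φ = +21.52139°, λ = -25.48722°
W3: φ = +15.33139°, λ = -19.92528°
OC6→MON9: c = 0.477098 rad, d = 3043.00 km
MON9→W3: c = 0.141922 rad, d = 905.20 km
Total = 3043.00 + 905.20 = 3948.20 km

3948 km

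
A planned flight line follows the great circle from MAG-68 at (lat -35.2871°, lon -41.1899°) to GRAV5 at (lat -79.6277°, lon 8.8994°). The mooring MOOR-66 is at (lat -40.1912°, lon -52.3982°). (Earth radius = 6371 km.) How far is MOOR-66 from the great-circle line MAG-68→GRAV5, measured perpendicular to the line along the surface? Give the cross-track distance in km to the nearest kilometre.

1045 km

δ₁₃ = central angle MAG-68→MOOR-66 = 0.176602 rad  (haversine)
θ₁₃ = bearing MAG-68→MOOR-66 = 237.690°,  θ₁₂ = bearing MAG-68→GRAV5 = 169.376°
dₓₜ = R·arcsin(sin δ₁₃ · sin(θ₁₃ − θ₁₂)) = 6371·arcsin(0.17569·sin(68.314°)) = 1044.749 km
|dₓₜ| = 1044.749 km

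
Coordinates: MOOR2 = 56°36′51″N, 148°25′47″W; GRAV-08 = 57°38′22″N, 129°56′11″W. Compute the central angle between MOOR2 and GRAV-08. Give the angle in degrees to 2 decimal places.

MOOR2: φ = +56.61417°, λ = -148.42972°
GRAV-08: φ = +57.63944°, λ = -129.93639°
Δφ = 1.0253°,  Δλ = 18.4933°
a = sin²(Δφ/2) + cos φ₁ cos φ₂ sin²(Δλ/2) = 0.007685
c = 2·arcsin(√a) = 0.175551 rad = 10.0583°

10.06°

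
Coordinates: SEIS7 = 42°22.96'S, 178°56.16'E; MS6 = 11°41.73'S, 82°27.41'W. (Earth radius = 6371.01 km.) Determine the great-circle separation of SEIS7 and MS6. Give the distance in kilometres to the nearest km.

SEIS7: φ = -42.38267°, λ = +178.93600°
MS6: φ = -11.69550°, λ = -82.45683°
Δφ = 30.6872°,  Δλ = 98.6072°
a = sin²(Δφ/2) + cos φ₁ cos φ₂ sin²(Δλ/2) = 0.485805
c = 2·arcsin(√a) = 1.542402 rad = 88.3731°
d = R·c = 6371.01 × 1.542402 = 9826.7 km

9827 km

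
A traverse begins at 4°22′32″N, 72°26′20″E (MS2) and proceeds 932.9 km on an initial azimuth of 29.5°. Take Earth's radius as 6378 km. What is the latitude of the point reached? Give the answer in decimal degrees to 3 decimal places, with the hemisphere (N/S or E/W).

11.652°N

MS2: φ = +4.37556°, λ = +72.43889°
δ = d/R = 932.9/6378 = 0.146268 rad
φ₂ = arcsin(sin φ₁ cos δ + cos φ₁ sin δ cos θ)
   = arcsin(0.07629·0.98932 + 0.99709·0.14575·0.87036) = 11.65168°
λ₂ = λ₁ + atan2(sin θ sin δ cos φ₁, cos δ − sin φ₁ sin φ₂) = 76.64126°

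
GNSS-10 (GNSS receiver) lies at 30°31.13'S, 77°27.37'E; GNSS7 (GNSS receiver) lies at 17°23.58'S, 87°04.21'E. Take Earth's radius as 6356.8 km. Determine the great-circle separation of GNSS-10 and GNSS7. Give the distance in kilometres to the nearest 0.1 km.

GNSS-10: φ = -30.51883°, λ = +77.45617°
GNSS7: φ = -17.39300°, λ = +87.07017°
Δφ = 13.1258°,  Δλ = 9.6140°
a = sin²(Δφ/2) + cos φ₁ cos φ₂ sin²(Δλ/2) = 0.018836
c = 2·arcsin(√a) = 0.275358 rad = 15.7769°
d = R·c = 6356.8 × 0.275358 = 1750.4 km

1750.4 km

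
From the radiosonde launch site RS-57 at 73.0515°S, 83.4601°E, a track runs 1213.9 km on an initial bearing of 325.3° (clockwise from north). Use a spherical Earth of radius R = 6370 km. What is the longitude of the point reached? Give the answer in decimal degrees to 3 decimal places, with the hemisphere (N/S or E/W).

δ = d/R = 1213.9/6370 = 0.190565 rad
φ₂ = arcsin(sin φ₁ cos δ + cos φ₁ sin δ cos θ)
   = arcsin(-0.95657·0.98190 + 0.29151·0.18941·0.82214) = -63.36172°
λ₂ = λ₁ + atan2(sin θ sin δ cos φ₁, cos δ − sin φ₁ sin φ₂) = 69.54408°

69.544°E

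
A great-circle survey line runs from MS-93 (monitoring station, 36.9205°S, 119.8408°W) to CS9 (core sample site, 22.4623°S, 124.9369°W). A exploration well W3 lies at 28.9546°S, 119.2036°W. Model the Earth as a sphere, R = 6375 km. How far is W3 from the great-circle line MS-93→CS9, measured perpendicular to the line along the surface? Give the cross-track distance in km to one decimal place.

δ₁₃ = central angle MS-93→W3 = 0.139343 rad  (haversine)
θ₁₃ = bearing MS-93→W3 = 4.017°,  θ₁₂ = bearing MS-93→CS9 = 341.650°
dₓₜ = R·arcsin(sin δ₁₃ · sin(θ₁₃ − θ₁₂)) = 6375·arcsin(0.13889·sin(-337.632°)) = 337.112 km
|dₓₜ| = 337.112 km

337.1 km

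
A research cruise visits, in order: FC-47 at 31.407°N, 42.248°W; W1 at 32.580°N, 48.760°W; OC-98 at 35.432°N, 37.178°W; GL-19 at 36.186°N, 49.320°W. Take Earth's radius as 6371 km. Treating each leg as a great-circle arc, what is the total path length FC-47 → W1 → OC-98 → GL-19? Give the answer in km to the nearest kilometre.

2838 km

FC-47→W1: c = 0.098525 rad, d = 627.70 km
W1→OC-98: c = 0.174685 rad, d = 1112.92 km
OC-98→GL-19: c = 0.172249 rad, d = 1097.40 km
Total = 627.70 + 1112.92 + 1097.40 = 2838.02 km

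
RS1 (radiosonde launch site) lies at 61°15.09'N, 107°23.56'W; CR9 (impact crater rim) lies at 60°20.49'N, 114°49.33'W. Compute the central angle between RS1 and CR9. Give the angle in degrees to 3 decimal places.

3.735°

RS1: φ = +61.25150°, λ = -107.39267°
CR9: φ = +60.34150°, λ = -114.82217°
Δφ = -0.9100°,  Δλ = -7.4295°
a = sin²(Δφ/2) + cos φ₁ cos φ₂ sin²(Δλ/2) = 0.001062
c = 2·arcsin(√a) = 0.065191 rad = 3.7352°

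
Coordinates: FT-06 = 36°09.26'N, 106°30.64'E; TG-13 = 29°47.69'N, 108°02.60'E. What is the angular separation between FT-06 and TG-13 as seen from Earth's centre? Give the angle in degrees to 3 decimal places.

6.488°

FT-06: φ = +36.15433°, λ = +106.51067°
TG-13: φ = +29.79483°, λ = +108.04333°
Δφ = -6.3595°,  Δλ = 1.5327°
a = sin²(Δφ/2) + cos φ₁ cos φ₂ sin²(Δλ/2) = 0.003202
c = 2·arcsin(√a) = 0.113235 rad = 6.4879°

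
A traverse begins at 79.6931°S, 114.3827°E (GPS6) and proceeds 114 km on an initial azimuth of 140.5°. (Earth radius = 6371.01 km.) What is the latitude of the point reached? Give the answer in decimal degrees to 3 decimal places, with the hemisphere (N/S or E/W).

80.462°S

δ = d/R = 114/6371.01 = 0.017894 rad
φ₂ = arcsin(sin φ₁ cos δ + cos φ₁ sin δ cos θ)
   = arcsin(-0.98386·0.99984 + 0.17892·0.01789·-0.77162) = -80.46211°
λ₂ = λ₁ + atan2(sin θ sin δ cos φ₁, cos δ − sin φ₁ sin φ₂) = 118.32116°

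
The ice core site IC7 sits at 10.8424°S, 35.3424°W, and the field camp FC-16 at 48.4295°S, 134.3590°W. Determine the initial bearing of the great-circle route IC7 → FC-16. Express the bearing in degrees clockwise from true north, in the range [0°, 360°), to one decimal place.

221.0°

Δλ = -99.0166°
y = sin Δλ · cos φ₂ = -0.655342
x = cos φ₁ sin φ₂ − sin φ₁ cos φ₂ cos Δλ = -0.754346
θ = atan2(y, x) = -139.0174° → 220.9826° (mod 360°)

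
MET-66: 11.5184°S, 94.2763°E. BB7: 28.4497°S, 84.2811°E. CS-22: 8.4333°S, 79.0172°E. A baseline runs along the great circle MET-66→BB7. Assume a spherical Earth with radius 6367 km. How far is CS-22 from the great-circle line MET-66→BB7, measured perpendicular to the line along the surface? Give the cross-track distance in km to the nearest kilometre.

δ₁₃ = central angle MET-66→CS-22 = 0.267708 rad  (haversine)
θ₁₃ = bearing MET-66→CS-22 = 280.203°,  θ₁₂ = bearing MET-66→BB7 = 207.441°
dₓₜ = R·arcsin(sin δ₁₃ · sin(θ₁₃ − θ₁₂)) = 6367·arcsin(0.26452·sin(72.762°)) = 1626.178 km
|dₓₜ| = 1626.178 km

1626 km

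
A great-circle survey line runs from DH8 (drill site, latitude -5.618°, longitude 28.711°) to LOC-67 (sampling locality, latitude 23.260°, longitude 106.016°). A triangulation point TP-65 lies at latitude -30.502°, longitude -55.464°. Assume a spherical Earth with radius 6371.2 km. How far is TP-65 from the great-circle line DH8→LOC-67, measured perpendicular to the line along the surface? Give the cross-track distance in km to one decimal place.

590.0 km

δ₁₃ = central angle DH8→TP-65 = 1.433653 rad  (haversine)
θ₁₃ = bearing DH8→TP-65 = 239.916°,  θ₁₂ = bearing DH8→LOC-67 = 65.272°
dₓₜ = R·arcsin(sin δ₁₃ · sin(θ₁₃ − θ₁₂)) = 6371.2·arcsin(0.99061·sin(174.644°)) = 589.986 km
|dₓₜ| = 589.986 km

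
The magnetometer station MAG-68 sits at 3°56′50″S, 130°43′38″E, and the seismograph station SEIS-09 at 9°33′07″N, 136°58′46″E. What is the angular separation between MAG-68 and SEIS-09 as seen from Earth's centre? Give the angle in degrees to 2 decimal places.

14.87°

MAG-68: φ = -3.94722°, λ = +130.72722°
SEIS-09: φ = +9.55194°, λ = +136.97944°
Δφ = 13.4992°,  Δλ = 6.2522°
a = sin²(Δφ/2) + cos φ₁ cos φ₂ sin²(Δλ/2) = 0.016739
c = 2·arcsin(√a) = 0.259487 rad = 14.8675°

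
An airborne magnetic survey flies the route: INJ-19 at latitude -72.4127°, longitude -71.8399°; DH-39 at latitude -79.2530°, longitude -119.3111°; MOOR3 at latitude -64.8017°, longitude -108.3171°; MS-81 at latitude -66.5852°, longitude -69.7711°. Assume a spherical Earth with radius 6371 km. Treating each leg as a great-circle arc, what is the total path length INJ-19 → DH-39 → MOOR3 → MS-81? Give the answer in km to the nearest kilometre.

INJ-19→DH-39: c = 0.225760 rad, d = 1438.32 km
DH-39→MOOR3: c = 0.257997 rad, d = 1643.70 km
MOOR3→MS-81: c = 0.274167 rad, d = 1746.72 km
Total = 1438.32 + 1643.70 + 1746.72 = 4828.74 km

4829 km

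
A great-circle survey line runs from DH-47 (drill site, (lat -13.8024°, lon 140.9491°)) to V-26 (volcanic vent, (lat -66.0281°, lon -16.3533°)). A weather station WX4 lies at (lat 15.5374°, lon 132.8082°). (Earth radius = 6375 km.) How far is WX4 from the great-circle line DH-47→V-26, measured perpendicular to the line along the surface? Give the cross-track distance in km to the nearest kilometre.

δ₁₃ = central angle DH-47→WX4 = 0.531001 rad  (haversine)
θ₁₃ = bearing DH-47→WX4 = 344.370°,  θ₁₂ = bearing DH-47→V-26 = 189.118°
dₓₜ = R·arcsin(sin δ₁₃ · sin(θ₁₃ − θ₁₂)) = 6375·arcsin(0.50640·sin(155.252°)) = 1361.776 km
|dₓₜ| = 1361.776 km

1362 km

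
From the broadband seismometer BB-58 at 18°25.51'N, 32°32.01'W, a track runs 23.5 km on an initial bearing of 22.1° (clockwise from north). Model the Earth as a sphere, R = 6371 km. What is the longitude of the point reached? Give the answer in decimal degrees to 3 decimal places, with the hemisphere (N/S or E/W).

BB-58: φ = +18.42517°, λ = -32.53350°
δ = d/R = 23.5/6371 = 0.003689 rad
φ₂ = arcsin(sin φ₁ cos δ + cos φ₁ sin δ cos θ)
   = arcsin(0.31607·0.99999 + 0.94874·0.00369·0.92653) = 18.62096°
λ₂ = λ₁ + atan2(sin θ sin δ cos φ₁, cos δ − sin φ₁ sin φ₂) = -32.44960°

32.450°W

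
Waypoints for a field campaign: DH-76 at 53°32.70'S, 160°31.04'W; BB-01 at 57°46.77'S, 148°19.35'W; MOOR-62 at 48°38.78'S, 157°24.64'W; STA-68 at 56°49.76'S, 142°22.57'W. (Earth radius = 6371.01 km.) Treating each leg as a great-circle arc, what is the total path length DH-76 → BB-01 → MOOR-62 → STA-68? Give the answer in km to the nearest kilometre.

3432 km

DH-76: φ = -53.54500°, λ = -160.51733°
BB-01: φ = -57.77950°, λ = -148.32250°
MOOR-62: φ = -48.64633°, λ = -157.41067°
STA-68: φ = -56.82933°, λ = -142.37617°
DH-76→BB-01: c = 0.140677 rad, d = 896.25 km
BB-01→MOOR-62: c = 0.185198 rad, d = 1179.90 km
MOOR-62→STA-68: c = 0.212795 rad, d = 1355.72 km
Total = 896.25 + 1179.90 + 1355.72 = 3431.87 km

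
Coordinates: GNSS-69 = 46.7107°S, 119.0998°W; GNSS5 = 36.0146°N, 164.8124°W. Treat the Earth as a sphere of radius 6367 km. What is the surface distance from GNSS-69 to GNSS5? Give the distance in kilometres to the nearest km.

Δφ = 82.7253°,  Δλ = -45.7126°
a = sin²(Δφ/2) + cos φ₁ cos φ₂ sin²(Δλ/2) = 0.520364
c = 2·arcsin(√a) = 1.611535 rad = 92.3342°
d = R·c = 6367 × 1.611535 = 10260.6 km

10261 km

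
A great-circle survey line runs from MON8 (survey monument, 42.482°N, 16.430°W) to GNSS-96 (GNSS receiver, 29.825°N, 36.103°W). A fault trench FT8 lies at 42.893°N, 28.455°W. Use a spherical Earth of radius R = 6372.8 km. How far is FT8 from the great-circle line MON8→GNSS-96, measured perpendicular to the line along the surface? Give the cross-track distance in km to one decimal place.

δ₁₃ = central angle MON8→FT8 = 0.154307 rad  (haversine)
θ₁₃ = bearing MON8→FT8 = 276.737°,  θ₁₂ = bearing MON8→GNSS-96 = 237.661°
dₓₜ = R·arcsin(sin δ₁₃ · sin(θ₁₃ − θ₁₂)) = 6372.8·arcsin(0.15370·sin(39.076°)) = 618.384 km
|dₓₜ| = 618.384 km

618.4 km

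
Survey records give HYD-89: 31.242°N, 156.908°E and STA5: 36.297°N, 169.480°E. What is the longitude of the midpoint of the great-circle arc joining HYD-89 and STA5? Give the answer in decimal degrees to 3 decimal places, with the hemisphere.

163.008°E

Bx = cos φ₂ cos Δλ = 0.786635,  By = cos φ₂ sin Δλ = 0.175430
φₘ = atan2(sin φ₁ + sin φ₂, √((cos φ₁ + Bx)² + By²)) = 33.92920°
λₘ = λ₁ + atan2(By, cos φ₁ + Bx) = 163.00771°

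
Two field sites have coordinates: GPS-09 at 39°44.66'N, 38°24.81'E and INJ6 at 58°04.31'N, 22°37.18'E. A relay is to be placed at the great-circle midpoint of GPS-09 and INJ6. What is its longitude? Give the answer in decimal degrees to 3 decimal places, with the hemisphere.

31.986°E

GPS-09: φ = +39.74433°, λ = +38.41350°
INJ6: φ = +58.07183°, λ = +22.61967°
Bx = cos φ₂ cos Δλ = 0.508890,  By = cos φ₂ sin Δλ = -0.143942
φₘ = atan2(sin φ₁ + sin φ₂, √((cos φ₁ + Bx)² + By²)) = 49.16901°
λₘ = λ₁ + atan2(By, cos φ₁ + Bx) = 31.98629°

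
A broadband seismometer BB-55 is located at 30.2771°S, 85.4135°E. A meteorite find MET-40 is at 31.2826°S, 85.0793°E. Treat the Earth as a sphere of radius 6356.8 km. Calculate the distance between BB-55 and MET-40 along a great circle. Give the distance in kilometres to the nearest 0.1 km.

Δφ = -1.0055°,  Δλ = -0.3342°
a = sin²(Δφ/2) + cos φ₁ cos φ₂ sin²(Δλ/2) = 0.000083
c = 2·arcsin(√a) = 0.018251 rad = 1.0457°
d = R·c = 6356.8 × 0.018251 = 116.0 km

116.0 km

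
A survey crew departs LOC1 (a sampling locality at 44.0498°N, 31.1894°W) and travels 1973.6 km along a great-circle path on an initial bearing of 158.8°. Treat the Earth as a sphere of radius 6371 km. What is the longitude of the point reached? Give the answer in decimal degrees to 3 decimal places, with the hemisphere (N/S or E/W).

24.066°W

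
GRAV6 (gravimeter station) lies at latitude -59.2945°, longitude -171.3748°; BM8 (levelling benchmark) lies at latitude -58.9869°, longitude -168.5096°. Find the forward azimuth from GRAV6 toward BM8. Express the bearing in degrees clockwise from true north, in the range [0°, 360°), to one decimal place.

79.4°

Δλ = 2.8652°
y = sin Δλ · cos φ₂ = 0.025755
x = cos φ₁ sin φ₂ − sin φ₁ cos φ₂ cos Δλ = 0.004815
θ = atan2(y, x) = 79.4108° → 79.4108° (mod 360°)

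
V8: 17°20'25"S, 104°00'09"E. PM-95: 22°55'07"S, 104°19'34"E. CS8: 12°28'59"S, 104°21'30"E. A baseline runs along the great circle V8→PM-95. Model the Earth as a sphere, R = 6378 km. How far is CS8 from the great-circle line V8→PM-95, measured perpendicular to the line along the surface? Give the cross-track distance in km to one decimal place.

V8: φ = -17.34028°, λ = +104.00250°
PM-95: φ = -22.91861°, λ = +104.32611°
CS8: φ = -12.48306°, λ = +104.35833°
δ₁₃ = central angle V8→CS8 = 0.084987 rad  (haversine)
θ₁₃ = bearing V8→CS8 = 4.096°,  θ₁₂ = bearing V8→PM-95 = 176.937°
dₓₜ = R·arcsin(sin δ₁₃ · sin(θ₁₃ − θ₁₂)) = 6378·arcsin(0.08488·sin(-172.840°)) = -67.477 km
|dₓₜ| = 67.477 km

67.5 km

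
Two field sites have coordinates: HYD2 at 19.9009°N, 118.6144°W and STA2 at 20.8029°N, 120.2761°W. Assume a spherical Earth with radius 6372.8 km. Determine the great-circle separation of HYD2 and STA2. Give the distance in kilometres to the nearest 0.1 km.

Δφ = 0.9020°,  Δλ = -1.6617°
a = sin²(Δφ/2) + cos φ₁ cos φ₂ sin²(Δλ/2) = 0.000247
c = 2·arcsin(√a) = 0.031420 rad = 1.8002°
d = R·c = 6372.8 × 0.031420 = 200.2 km

200.2 km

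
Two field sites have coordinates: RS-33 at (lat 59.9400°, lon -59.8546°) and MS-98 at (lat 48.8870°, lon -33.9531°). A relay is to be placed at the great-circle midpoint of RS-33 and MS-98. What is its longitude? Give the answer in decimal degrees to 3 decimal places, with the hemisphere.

45.123°W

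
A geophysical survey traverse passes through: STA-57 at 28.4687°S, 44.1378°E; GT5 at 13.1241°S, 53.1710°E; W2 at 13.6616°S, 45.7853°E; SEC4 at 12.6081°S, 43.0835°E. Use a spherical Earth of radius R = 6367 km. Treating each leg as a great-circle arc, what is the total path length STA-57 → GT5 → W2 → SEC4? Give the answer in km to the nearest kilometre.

3060 km

STA-57→GT5: c = 0.305377 rad, d = 1944.33 km
GT5→W2: c = 0.125744 rad, d = 800.61 km
W2→SEC4: c = 0.049465 rad, d = 314.94 km
Total = 1944.33 + 800.61 + 314.94 = 3059.89 km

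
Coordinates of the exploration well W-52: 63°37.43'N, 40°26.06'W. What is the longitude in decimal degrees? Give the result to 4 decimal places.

40° + 26.06′/60 = 40 + 0.43433 = 40.4343°

40.4343°W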